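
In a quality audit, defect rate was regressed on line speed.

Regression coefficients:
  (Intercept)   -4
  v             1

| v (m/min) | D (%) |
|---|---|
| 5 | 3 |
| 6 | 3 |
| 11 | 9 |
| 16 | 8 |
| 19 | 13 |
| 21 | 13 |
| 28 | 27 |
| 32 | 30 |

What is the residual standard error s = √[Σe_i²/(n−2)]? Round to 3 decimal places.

s = 3.109

v=5: ŷ = -4 + 5 = 1; e = 3 − 1 = 2
v=6: ŷ = -4 + 6 = 2; e = 3 − 2 = 1
v=11: ŷ = -4 + 11 = 7; e = 9 − 7 = 2
v=16: ŷ = -4 + 16 = 12; e = 8 − 12 = -4
v=19: ŷ = -4 + 19 = 15; e = 13 − 15 = -2
v=21: ŷ = -4 + 21 = 17; e = 13 − 17 = -4
v=28: ŷ = -4 + 28 = 24; e = 27 − 24 = 3
v=32: ŷ = -4 + 32 = 28; e = 30 − 28 = 2
SSE = 4 + 1 + 4 + 16 + 4 + 16 + 9 + 4 = 58
s = √(58/6) = √9.66667 ≈ 3.109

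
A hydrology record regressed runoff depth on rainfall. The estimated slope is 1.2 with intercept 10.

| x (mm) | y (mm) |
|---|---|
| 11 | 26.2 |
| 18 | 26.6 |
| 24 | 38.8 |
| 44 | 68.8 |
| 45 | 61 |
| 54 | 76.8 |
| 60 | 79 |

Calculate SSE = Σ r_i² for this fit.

x=11: ŷ = 10 + 1.2·11 = 23.2; r = 26.2 − 23.2 = 3
x=18: ŷ = 10 + 1.2·18 = 31.6; r = 26.6 − 31.6 = -5
x=24: ŷ = 10 + 1.2·24 = 38.8; r = 38.8 − 38.8 = 0
x=44: ŷ = 10 + 1.2·44 = 62.8; r = 68.8 − 62.8 = 6
x=45: ŷ = 10 + 1.2·45 = 64; r = 61 − 64 = -3
x=54: ŷ = 10 + 1.2·54 = 74.8; r = 76.8 − 74.8 = 2
x=60: ŷ = 10 + 1.2·60 = 82; r = 79 − 82 = -3
SSE = 9 + 25 + 0 + 36 + 9 + 4 + 9 = 92

SSE = 92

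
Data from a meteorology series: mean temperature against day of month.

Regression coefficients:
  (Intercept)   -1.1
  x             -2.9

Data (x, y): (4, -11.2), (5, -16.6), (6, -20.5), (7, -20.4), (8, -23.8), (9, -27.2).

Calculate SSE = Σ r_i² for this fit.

SSE = 8.5

x=4: ŷ = -1.1 − 2.9·4 = -12.7; r = -11.2 − (-12.7) = 1.5
x=5: ŷ = -1.1 − 2.9·5 = -15.6; r = -16.6 − (-15.6) = -1
x=6: ŷ = -1.1 − 2.9·6 = -18.5; r = -20.5 − (-18.5) = -2
x=7: ŷ = -1.1 − 2.9·7 = -21.4; r = -20.4 − (-21.4) = 1
x=8: ŷ = -1.1 − 2.9·8 = -24.3; r = -23.8 − (-24.3) = 0.5
x=9: ŷ = -1.1 − 2.9·9 = -27.2; r = -27.2 − (-27.2) = 0
SSE = 2.25 + 1 + 4 + 1 + 0.25 + 0 = 8.5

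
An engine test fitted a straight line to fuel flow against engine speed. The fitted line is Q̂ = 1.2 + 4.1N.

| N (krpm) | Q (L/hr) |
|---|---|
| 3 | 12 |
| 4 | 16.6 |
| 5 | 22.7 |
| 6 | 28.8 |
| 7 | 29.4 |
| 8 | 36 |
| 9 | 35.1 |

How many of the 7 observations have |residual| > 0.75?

6

N=3: Q̂ = 1.2 + 4.1·3 = 13.5; e = 12 − 13.5 = -1.5
N=4: Q̂ = 1.2 + 4.1·4 = 17.6; e = 16.6 − 17.6 = -1
N=5: Q̂ = 1.2 + 4.1·5 = 21.7; e = 22.7 − 21.7 = 1
N=6: Q̂ = 1.2 + 4.1·6 = 25.8; e = 28.8 − 25.8 = 3
N=7: Q̂ = 1.2 + 4.1·7 = 29.9; e = 29.4 − 29.9 = -0.5
N=8: Q̂ = 1.2 + 4.1·8 = 34; e = 36 − 34 = 2
N=9: Q̂ = 1.2 + 4.1·9 = 38.1; e = 35.1 − 38.1 = -3
|e| > 0.75: N=3 (|e|=1.5), N=4 (|e|=1), N=5 (|e|=1), N=6 (|e|=3), N=8 (|e|=2), N=9 (|e|=3) → 6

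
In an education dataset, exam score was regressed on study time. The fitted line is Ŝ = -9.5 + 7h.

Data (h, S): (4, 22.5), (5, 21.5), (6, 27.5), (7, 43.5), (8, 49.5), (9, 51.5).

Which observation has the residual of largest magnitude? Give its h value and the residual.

h=4: Ŝ = -9.5 + 7·4 = 18.5; r = 22.5 − 18.5 = 4
h=5: Ŝ = -9.5 + 7·5 = 25.5; r = 21.5 − 25.5 = -4
h=6: Ŝ = -9.5 + 7·6 = 32.5; r = 27.5 − 32.5 = -5
h=7: Ŝ = -9.5 + 7·7 = 39.5; r = 43.5 − 39.5 = 4
h=8: Ŝ = -9.5 + 7·8 = 46.5; r = 49.5 − 46.5 = 3
h=9: Ŝ = -9.5 + 7·9 = 53.5; r = 51.5 − 53.5 = -2
Largest |r| is 5 at h = 6, residual -5.

h = 6, r = -5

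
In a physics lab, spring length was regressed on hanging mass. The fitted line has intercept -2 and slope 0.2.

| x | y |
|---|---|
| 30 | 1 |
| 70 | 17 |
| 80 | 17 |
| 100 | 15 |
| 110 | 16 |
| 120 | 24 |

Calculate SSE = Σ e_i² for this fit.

SSE = 72

x=30: ŷ = -2 + 0.2·30 = 4; e = 1 − 4 = -3
x=70: ŷ = -2 + 0.2·70 = 12; e = 17 − 12 = 5
x=80: ŷ = -2 + 0.2·80 = 14; e = 17 − 14 = 3
x=100: ŷ = -2 + 0.2·100 = 18; e = 15 − 18 = -3
x=110: ŷ = -2 + 0.2·110 = 20; e = 16 − 20 = -4
x=120: ŷ = -2 + 0.2·120 = 22; e = 24 − 22 = 2
SSE = 9 + 25 + 9 + 9 + 16 + 4 = 72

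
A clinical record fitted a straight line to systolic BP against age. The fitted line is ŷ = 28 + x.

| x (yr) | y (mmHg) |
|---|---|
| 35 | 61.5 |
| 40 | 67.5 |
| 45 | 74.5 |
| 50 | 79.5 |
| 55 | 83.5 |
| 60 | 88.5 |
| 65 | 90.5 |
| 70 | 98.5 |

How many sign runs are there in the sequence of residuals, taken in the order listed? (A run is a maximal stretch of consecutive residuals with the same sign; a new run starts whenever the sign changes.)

4 runs

x=35: ŷ = 28 + 35 = 63; r = 61.5 − 63 = -1.5
x=40: ŷ = 28 + 40 = 68; r = 67.5 − 68 = -0.5
x=45: ŷ = 28 + 45 = 73; r = 74.5 − 73 = 1.5
x=50: ŷ = 28 + 50 = 78; r = 79.5 − 78 = 1.5
x=55: ŷ = 28 + 55 = 83; r = 83.5 − 83 = 0.5
x=60: ŷ = 28 + 60 = 88; r = 88.5 − 88 = 0.5
x=65: ŷ = 28 + 65 = 93; r = 90.5 − 93 = -2.5
x=70: ŷ = 28 + 70 = 98; r = 98.5 − 98 = 0.5
Signs: − − + + + + − +
Runs: −×2, +×4, −×1, +×1 → 4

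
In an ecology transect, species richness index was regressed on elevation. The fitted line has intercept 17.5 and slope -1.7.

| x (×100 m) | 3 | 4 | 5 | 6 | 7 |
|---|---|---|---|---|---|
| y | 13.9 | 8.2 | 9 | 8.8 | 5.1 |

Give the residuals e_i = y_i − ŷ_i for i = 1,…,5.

x=3: ŷ = 17.5 − 1.7·3 = 12.4; e = 13.9 − 12.4 = 1.5
x=4: ŷ = 17.5 − 1.7·4 = 10.7; e = 8.2 − 10.7 = -2.5
x=5: ŷ = 17.5 − 1.7·5 = 9; e = 9 − 9 = 0
x=6: ŷ = 17.5 − 1.7·6 = 7.3; e = 8.8 − 7.3 = 1.5
x=7: ŷ = 17.5 − 1.7·7 = 5.6; e = 5.1 − 5.6 = -0.5

1.5, -2.5, 0, 1.5, -0.5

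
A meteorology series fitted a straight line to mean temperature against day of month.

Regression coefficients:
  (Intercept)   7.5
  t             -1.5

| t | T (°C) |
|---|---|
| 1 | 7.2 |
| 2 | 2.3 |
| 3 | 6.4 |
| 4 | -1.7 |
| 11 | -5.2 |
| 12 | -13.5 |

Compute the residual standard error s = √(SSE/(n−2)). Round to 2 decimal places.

s = 3.59

t=1: ŷ = 7.5 − 1.5·1 = 6; e = 7.2 − 6 = 1.2
t=2: ŷ = 7.5 − 1.5·2 = 4.5; e = 2.3 − 4.5 = -2.2
t=3: ŷ = 7.5 − 1.5·3 = 3; e = 6.4 − 3 = 3.4
t=4: ŷ = 7.5 − 1.5·4 = 1.5; e = -1.7 − 1.5 = -3.2
t=11: ŷ = 7.5 − 1.5·11 = -9; e = -5.2 − (-9) = 3.8
t=12: ŷ = 7.5 − 1.5·12 = -10.5; e = -13.5 − (-10.5) = -3
SSE = 1.44 + 4.84 + 11.56 + 10.24 + 14.44 + 9 = 51.52
s = √(51.52/4) = √12.88 ≈ 3.59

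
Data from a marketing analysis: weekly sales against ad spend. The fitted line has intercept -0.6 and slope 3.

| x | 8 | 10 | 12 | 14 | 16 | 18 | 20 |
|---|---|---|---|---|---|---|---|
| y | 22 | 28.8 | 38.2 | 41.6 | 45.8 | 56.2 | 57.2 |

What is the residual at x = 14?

e = 0.2

ŷ = -0.6 + 3·14 = 41.4
e = 41.6 − 41.4 = 0.2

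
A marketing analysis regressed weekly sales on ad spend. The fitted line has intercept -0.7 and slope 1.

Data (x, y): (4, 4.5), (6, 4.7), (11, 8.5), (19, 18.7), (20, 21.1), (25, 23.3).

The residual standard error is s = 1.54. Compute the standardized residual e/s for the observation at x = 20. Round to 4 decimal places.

1.1688

ŷ = -0.7 + 20 = 19.3
e = 21.1 − 19.3 = 1.8
e/s = 1.8 / 1.54 = 1.1688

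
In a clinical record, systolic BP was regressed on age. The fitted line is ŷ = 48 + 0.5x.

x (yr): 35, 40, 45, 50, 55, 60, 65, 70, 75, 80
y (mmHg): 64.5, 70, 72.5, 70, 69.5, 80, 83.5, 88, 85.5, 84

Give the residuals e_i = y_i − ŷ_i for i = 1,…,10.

x=35: ŷ = 48 + 0.5·35 = 65.5; e = 64.5 − 65.5 = -1
x=40: ŷ = 48 + 0.5·40 = 68; e = 70 − 68 = 2
x=45: ŷ = 48 + 0.5·45 = 70.5; e = 72.5 − 70.5 = 2
x=50: ŷ = 48 + 0.5·50 = 73; e = 70 − 73 = -3
x=55: ŷ = 48 + 0.5·55 = 75.5; e = 69.5 − 75.5 = -6
x=60: ŷ = 48 + 0.5·60 = 78; e = 80 − 78 = 2
x=65: ŷ = 48 + 0.5·65 = 80.5; e = 83.5 − 80.5 = 3
x=70: ŷ = 48 + 0.5·70 = 83; e = 88 − 83 = 5
x=75: ŷ = 48 + 0.5·75 = 85.5; e = 85.5 − 85.5 = 0
x=80: ŷ = 48 + 0.5·80 = 88; e = 84 − 88 = -4

-1, 2, 2, -3, -6, 2, 3, 5, 0, -4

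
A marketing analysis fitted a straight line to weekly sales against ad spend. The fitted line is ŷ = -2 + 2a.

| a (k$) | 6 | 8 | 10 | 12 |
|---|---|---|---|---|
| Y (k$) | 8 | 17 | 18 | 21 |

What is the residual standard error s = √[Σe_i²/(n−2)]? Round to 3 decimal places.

s = 2.646

a=6: ŷ = -2 + 2·6 = 10; e = 8 − 10 = -2
a=8: ŷ = -2 + 2·8 = 14; e = 17 − 14 = 3
a=10: ŷ = -2 + 2·10 = 18; e = 18 − 18 = 0
a=12: ŷ = -2 + 2·12 = 22; e = 21 − 22 = -1
SSE = 4 + 9 + 0 + 1 = 14
s = √(14/2) = √7 ≈ 2.646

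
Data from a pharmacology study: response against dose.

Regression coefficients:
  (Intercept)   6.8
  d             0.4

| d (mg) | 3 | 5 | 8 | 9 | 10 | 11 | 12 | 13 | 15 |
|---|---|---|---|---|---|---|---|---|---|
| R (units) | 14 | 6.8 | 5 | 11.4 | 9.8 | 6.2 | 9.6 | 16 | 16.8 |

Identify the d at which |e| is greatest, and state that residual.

d=3: R̂ = 6.8 + 0.4·3 = 8; e = 14 − 8 = 6
d=5: R̂ = 6.8 + 0.4·5 = 8.8; e = 6.8 − 8.8 = -2
d=8: R̂ = 6.8 + 0.4·8 = 10; e = 5 − 10 = -5
d=9: R̂ = 6.8 + 0.4·9 = 10.4; e = 11.4 − 10.4 = 1
d=10: R̂ = 6.8 + 0.4·10 = 10.8; e = 9.8 − 10.8 = -1
d=11: R̂ = 6.8 + 0.4·11 = 11.2; e = 6.2 − 11.2 = -5
d=12: R̂ = 6.8 + 0.4·12 = 11.6; e = 9.6 − 11.6 = -2
d=13: R̂ = 6.8 + 0.4·13 = 12; e = 16 − 12 = 4
d=15: R̂ = 6.8 + 0.4·15 = 12.8; e = 16.8 − 12.8 = 4
Largest |e| is 6 at d = 3, residual 6.

d = 3, e = 6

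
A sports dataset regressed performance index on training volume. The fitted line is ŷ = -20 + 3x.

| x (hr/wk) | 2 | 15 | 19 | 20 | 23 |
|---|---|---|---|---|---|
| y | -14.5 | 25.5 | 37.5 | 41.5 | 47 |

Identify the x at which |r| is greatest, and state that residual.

x=2: ŷ = -20 + 3·2 = -14; r = -14.5 − (-14) = -0.5
x=15: ŷ = -20 + 3·15 = 25; r = 25.5 − 25 = 0.5
x=19: ŷ = -20 + 3·19 = 37; r = 37.5 − 37 = 0.5
x=20: ŷ = -20 + 3·20 = 40; r = 41.5 − 40 = 1.5
x=23: ŷ = -20 + 3·23 = 49; r = 47 − 49 = -2
Largest |r| is 2 at x = 23, residual -2.

x = 23, r = -2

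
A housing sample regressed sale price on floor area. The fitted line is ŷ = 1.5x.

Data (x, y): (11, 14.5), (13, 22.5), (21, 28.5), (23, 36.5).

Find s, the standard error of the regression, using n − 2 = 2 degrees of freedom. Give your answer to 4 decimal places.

s = 3.6056

x=11: ŷ = 1.5·11 = 16.5; r = 14.5 − 16.5 = -2
x=13: ŷ = 1.5·13 = 19.5; r = 22.5 − 19.5 = 3
x=21: ŷ = 1.5·21 = 31.5; r = 28.5 − 31.5 = -3
x=23: ŷ = 1.5·23 = 34.5; r = 36.5 − 34.5 = 2
SSE = 4 + 9 + 9 + 4 = 26
s = √(26/2) = √13 ≈ 3.6056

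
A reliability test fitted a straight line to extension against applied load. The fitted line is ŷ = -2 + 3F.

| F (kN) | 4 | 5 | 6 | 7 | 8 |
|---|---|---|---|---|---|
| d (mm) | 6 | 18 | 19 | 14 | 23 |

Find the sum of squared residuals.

F=4: ŷ = -2 + 3·4 = 10; e = 6 − 10 = -4
F=5: ŷ = -2 + 3·5 = 13; e = 18 − 13 = 5
F=6: ŷ = -2 + 3·6 = 16; e = 19 − 16 = 3
F=7: ŷ = -2 + 3·7 = 19; e = 14 − 19 = -5
F=8: ŷ = -2 + 3·8 = 22; e = 23 − 22 = 1
SSE = 16 + 25 + 9 + 25 + 1 = 76

SSE = 76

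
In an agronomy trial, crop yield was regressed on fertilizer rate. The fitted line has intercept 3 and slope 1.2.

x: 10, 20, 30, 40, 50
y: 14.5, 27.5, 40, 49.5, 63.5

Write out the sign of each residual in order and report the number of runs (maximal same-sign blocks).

4 runs

x=10: ŷ = 3 + 1.2·10 = 15; e = 14.5 − 15 = -0.5
x=20: ŷ = 3 + 1.2·20 = 27; e = 27.5 − 27 = 0.5
x=30: ŷ = 3 + 1.2·30 = 39; e = 40 − 39 = 1
x=40: ŷ = 3 + 1.2·40 = 51; e = 49.5 − 51 = -1.5
x=50: ŷ = 3 + 1.2·50 = 63; e = 63.5 − 63 = 0.5
Signs: − + + − +
Runs: −×1, +×2, −×1, +×1 → 4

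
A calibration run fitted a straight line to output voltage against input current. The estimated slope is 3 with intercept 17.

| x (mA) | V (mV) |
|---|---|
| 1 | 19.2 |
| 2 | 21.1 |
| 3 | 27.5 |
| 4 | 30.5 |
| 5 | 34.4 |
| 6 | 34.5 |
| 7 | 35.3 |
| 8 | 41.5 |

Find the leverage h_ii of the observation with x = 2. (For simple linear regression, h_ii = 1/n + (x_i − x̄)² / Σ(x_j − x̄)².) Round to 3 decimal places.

h = 0.274

x̄ = (1 + 2 + 3 + 4 + 5 + 6 + 7 + 8)/8 = 4.5
Σ(x − x̄)² = 12.25 + 6.25 + 2.25 + 0.25 + 0.25 + 2.25 + 6.25 + 12.25 = 42
h = 1/8 + (-2.5)²/42 = 0.125 + 0.14881 = 0.274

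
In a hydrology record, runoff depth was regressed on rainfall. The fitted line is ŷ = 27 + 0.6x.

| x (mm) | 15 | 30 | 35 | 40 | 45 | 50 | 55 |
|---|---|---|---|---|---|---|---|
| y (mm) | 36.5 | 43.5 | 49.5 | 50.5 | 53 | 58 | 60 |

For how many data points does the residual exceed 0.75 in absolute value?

x=15: ŷ = 27 + 0.6·15 = 36; e = 36.5 − 36 = 0.5
x=30: ŷ = 27 + 0.6·30 = 45; e = 43.5 − 45 = -1.5
x=35: ŷ = 27 + 0.6·35 = 48; e = 49.5 − 48 = 1.5
x=40: ŷ = 27 + 0.6·40 = 51; e = 50.5 − 51 = -0.5
x=45: ŷ = 27 + 0.6·45 = 54; e = 53 − 54 = -1
x=50: ŷ = 27 + 0.6·50 = 57; e = 58 − 57 = 1
x=55: ŷ = 27 + 0.6·55 = 60; e = 60 − 60 = 0
|e| > 0.75: x=30 (|e|=1.5), x=35 (|e|=1.5), x=45 (|e|=1), x=50 (|e|=1) → 4

4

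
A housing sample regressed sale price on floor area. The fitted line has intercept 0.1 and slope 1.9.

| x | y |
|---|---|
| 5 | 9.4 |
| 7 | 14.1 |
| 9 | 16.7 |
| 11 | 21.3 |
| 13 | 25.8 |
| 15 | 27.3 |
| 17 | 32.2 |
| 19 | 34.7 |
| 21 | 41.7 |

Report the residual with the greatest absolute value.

x=5: ŷ = 0.1 + 1.9·5 = 9.6; e = 9.4 − 9.6 = -0.2
x=7: ŷ = 0.1 + 1.9·7 = 13.4; e = 14.1 − 13.4 = 0.7
x=9: ŷ = 0.1 + 1.9·9 = 17.2; e = 16.7 − 17.2 = -0.5
x=11: ŷ = 0.1 + 1.9·11 = 21; e = 21.3 − 21 = 0.3
x=13: ŷ = 0.1 + 1.9·13 = 24.8; e = 25.8 − 24.8 = 1
x=15: ŷ = 0.1 + 1.9·15 = 28.6; e = 27.3 − 28.6 = -1.3
x=17: ŷ = 0.1 + 1.9·17 = 32.4; e = 32.2 − 32.4 = -0.2
x=19: ŷ = 0.1 + 1.9·19 = 36.2; e = 34.7 − 36.2 = -1.5
x=21: ŷ = 0.1 + 1.9·21 = 40; e = 41.7 − 40 = 1.7
Largest |e| is 1.7 at x = 21, residual 1.7.

e = 1.7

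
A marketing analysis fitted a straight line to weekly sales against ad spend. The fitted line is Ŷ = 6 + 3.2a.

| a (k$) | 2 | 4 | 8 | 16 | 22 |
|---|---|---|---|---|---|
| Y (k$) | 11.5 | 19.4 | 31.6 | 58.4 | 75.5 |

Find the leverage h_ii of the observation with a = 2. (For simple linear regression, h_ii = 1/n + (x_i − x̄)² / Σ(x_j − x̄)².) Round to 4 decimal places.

h = 0.4492

ā = (2 + 4 + 8 + 16 + 22)/5 = 10.4
Σ(a − ā)² = 70.56 + 40.96 + 5.76 + 31.36 + 134.56 = 283.2
h = 1/5 + (-8.4)²/283.2 = 0.2 + 0.249153 = 0.4492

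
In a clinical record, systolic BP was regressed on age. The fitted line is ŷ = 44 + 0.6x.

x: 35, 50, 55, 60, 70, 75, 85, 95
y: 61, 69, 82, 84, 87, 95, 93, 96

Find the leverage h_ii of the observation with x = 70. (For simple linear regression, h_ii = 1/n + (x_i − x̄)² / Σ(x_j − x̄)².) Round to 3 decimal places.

h = 0.132

x̄ = (35 + 50 + 55 + 60 + 70 + 75 + 85 + 95)/8 = 65.625
Σ(x − x̄)² = 937.891 + 244.141 + 112.891 + 31.6406 + 19.1406 + 87.8906 + 375.391 + 862.891 = 2671.88
h = 1/8 + (4.375)²/2671.88 = 0.125 + 0.00716374 = 0.132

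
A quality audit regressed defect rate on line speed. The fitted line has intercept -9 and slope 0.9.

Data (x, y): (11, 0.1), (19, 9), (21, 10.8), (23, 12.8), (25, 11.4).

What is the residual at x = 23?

e = 1.1

ŷ = -9 + 0.9·23 = 11.7
e = 12.8 − 11.7 = 1.1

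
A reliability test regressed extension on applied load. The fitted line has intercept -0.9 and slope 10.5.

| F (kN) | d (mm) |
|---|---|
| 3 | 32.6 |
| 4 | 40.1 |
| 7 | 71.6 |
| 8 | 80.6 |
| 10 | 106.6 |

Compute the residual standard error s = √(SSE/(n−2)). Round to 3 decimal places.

s = 2.483

F=3: ŷ = -0.9 + 10.5·3 = 30.6; r = 32.6 − 30.6 = 2
F=4: ŷ = -0.9 + 10.5·4 = 41.1; r = 40.1 − 41.1 = -1
F=7: ŷ = -0.9 + 10.5·7 = 72.6; r = 71.6 − 72.6 = -1
F=8: ŷ = -0.9 + 10.5·8 = 83.1; r = 80.6 − 83.1 = -2.5
F=10: ŷ = -0.9 + 10.5·10 = 104.1; r = 106.6 − 104.1 = 2.5
SSE = 4 + 1 + 1 + 6.25 + 6.25 = 18.5
s = √(18.5/3) = √6.16667 ≈ 2.483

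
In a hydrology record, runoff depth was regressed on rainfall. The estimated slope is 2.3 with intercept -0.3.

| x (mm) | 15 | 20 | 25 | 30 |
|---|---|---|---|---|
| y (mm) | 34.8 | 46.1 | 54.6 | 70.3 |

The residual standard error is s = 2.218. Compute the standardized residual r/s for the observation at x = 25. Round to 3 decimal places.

-1.172

ŷ = -0.3 + 2.3·25 = 57.2
r = 54.6 − 57.2 = -2.6
r/s = -2.6 / 2.218 = -1.172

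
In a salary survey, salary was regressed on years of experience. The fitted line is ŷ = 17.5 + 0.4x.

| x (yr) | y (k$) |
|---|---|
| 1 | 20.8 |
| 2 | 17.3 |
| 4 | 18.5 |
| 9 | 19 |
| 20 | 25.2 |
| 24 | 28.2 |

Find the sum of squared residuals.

SSE = 15.48

x=1: ŷ = 17.5 + 0.4·1 = 17.9; e = 20.8 − 17.9 = 2.9
x=2: ŷ = 17.5 + 0.4·2 = 18.3; e = 17.3 − 18.3 = -1
x=4: ŷ = 17.5 + 0.4·4 = 19.1; e = 18.5 − 19.1 = -0.6
x=9: ŷ = 17.5 + 0.4·9 = 21.1; e = 19 − 21.1 = -2.1
x=20: ŷ = 17.5 + 0.4·20 = 25.5; e = 25.2 − 25.5 = -0.3
x=24: ŷ = 17.5 + 0.4·24 = 27.1; e = 28.2 − 27.1 = 1.1
SSE = 8.41 + 1 + 0.36 + 4.41 + 0.09 + 1.21 = 15.48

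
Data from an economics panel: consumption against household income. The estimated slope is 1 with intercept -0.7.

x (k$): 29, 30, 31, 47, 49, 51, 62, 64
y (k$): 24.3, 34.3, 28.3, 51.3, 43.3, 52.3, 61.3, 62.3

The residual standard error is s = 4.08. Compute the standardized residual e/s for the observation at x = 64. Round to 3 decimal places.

ŷ = -0.7 + 64 = 63.3
e = 62.3 − 63.3 = -1
e/s = -1 / 4.08 = -0.245

-0.245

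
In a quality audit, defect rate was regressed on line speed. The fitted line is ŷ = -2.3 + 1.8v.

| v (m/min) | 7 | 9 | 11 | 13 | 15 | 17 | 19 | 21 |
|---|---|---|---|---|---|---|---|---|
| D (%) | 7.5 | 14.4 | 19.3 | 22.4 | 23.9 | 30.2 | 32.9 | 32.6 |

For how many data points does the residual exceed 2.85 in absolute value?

1

v=7: ŷ = -2.3 + 1.8·7 = 10.3; r = 7.5 − 10.3 = -2.8
v=9: ŷ = -2.3 + 1.8·9 = 13.9; r = 14.4 − 13.9 = 0.5
v=11: ŷ = -2.3 + 1.8·11 = 17.5; r = 19.3 − 17.5 = 1.8
v=13: ŷ = -2.3 + 1.8·13 = 21.1; r = 22.4 − 21.1 = 1.3
v=15: ŷ = -2.3 + 1.8·15 = 24.7; r = 23.9 − 24.7 = -0.8
v=17: ŷ = -2.3 + 1.8·17 = 28.3; r = 30.2 − 28.3 = 1.9
v=19: ŷ = -2.3 + 1.8·19 = 31.9; r = 32.9 − 31.9 = 1
v=21: ŷ = -2.3 + 1.8·21 = 35.5; r = 32.6 − 35.5 = -2.9
|r| > 2.85: v=21 (|r|=2.9) → 1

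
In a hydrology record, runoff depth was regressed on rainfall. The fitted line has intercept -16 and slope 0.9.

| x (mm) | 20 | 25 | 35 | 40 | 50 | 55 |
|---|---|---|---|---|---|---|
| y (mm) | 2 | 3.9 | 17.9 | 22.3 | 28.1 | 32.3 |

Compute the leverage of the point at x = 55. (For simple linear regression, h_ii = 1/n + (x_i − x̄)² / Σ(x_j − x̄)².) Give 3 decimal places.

h = 0.493

x̄ = (20 + 25 + 35 + 40 + 50 + 55)/6 = 37.5
Σ(x − x̄)² = 306.25 + 156.25 + 6.25 + 6.25 + 156.25 + 306.25 = 937.5
h = 1/6 + (17.5)²/937.5 = 0.166667 + 0.326667 = 0.493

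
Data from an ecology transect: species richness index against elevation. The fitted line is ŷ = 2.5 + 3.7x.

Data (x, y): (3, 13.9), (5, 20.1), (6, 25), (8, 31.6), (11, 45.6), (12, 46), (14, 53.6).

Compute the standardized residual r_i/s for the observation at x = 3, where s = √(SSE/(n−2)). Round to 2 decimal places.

x=3: ŷ = 2.5 + 3.7·3 = 13.6; r = 13.9 − 13.6 = 0.3
x=5: ŷ = 2.5 + 3.7·5 = 21; r = 20.1 − 21 = -0.9
x=6: ŷ = 2.5 + 3.7·6 = 24.7; r = 25 − 24.7 = 0.3
x=8: ŷ = 2.5 + 3.7·8 = 32.1; r = 31.6 − 32.1 = -0.5
x=11: ŷ = 2.5 + 3.7·11 = 43.2; r = 45.6 − 43.2 = 2.4
x=12: ŷ = 2.5 + 3.7·12 = 46.9; r = 46 − 46.9 = -0.9
x=14: ŷ = 2.5 + 3.7·14 = 54.3; r = 53.6 − 54.3 = -0.7
SSE = 0.09 + 0.81 + 0.09 + 0.25 + 5.76 + 0.81 + 0.49 = 8.3
s = √(8.3/5) = 1.28841
r/s = 0.3 / 1.28841 = 0.23

0.23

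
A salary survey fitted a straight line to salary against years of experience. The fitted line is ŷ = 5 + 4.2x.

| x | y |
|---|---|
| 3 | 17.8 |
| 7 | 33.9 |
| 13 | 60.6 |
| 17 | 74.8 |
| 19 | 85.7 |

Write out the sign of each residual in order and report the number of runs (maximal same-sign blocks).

5 runs

x=3: ŷ = 5 + 4.2·3 = 17.6; r = 17.8 − 17.6 = 0.2
x=7: ŷ = 5 + 4.2·7 = 34.4; r = 33.9 − 34.4 = -0.5
x=13: ŷ = 5 + 4.2·13 = 59.6; r = 60.6 − 59.6 = 1
x=17: ŷ = 5 + 4.2·17 = 76.4; r = 74.8 − 76.4 = -1.6
x=19: ŷ = 5 + 4.2·19 = 84.8; r = 85.7 − 84.8 = 0.9
Signs: + − + − +
Runs: +×1, −×1, +×1, −×1, +×1 → 5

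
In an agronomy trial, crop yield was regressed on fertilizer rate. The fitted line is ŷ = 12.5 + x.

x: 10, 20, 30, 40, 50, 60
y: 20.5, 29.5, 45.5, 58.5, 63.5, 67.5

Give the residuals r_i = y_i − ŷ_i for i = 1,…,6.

-2, -3, 3, 6, 1, -5

x=10: ŷ = 12.5 + 10 = 22.5; r = 20.5 − 22.5 = -2
x=20: ŷ = 12.5 + 20 = 32.5; r = 29.5 − 32.5 = -3
x=30: ŷ = 12.5 + 30 = 42.5; r = 45.5 − 42.5 = 3
x=40: ŷ = 12.5 + 40 = 52.5; r = 58.5 − 52.5 = 6
x=50: ŷ = 12.5 + 50 = 62.5; r = 63.5 − 62.5 = 1
x=60: ŷ = 12.5 + 60 = 72.5; r = 67.5 − 72.5 = -5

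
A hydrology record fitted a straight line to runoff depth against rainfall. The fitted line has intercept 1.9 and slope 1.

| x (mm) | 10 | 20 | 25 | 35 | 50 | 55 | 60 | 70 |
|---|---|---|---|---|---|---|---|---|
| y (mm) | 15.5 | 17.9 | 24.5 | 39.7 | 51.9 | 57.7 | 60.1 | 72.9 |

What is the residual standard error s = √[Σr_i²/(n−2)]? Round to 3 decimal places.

s = 2.812

x=10: ŷ = 1.9 + 10 = 11.9; r = 15.5 − 11.9 = 3.6
x=20: ŷ = 1.9 + 20 = 21.9; r = 17.9 − 21.9 = -4
x=25: ŷ = 1.9 + 25 = 26.9; r = 24.5 − 26.9 = -2.4
x=35: ŷ = 1.9 + 35 = 36.9; r = 39.7 − 36.9 = 2.8
x=50: ŷ = 1.9 + 50 = 51.9; r = 51.9 − 51.9 = 0
x=55: ŷ = 1.9 + 55 = 56.9; r = 57.7 − 56.9 = 0.8
x=60: ŷ = 1.9 + 60 = 61.9; r = 60.1 − 61.9 = -1.8
x=70: ŷ = 1.9 + 70 = 71.9; r = 72.9 − 71.9 = 1
SSE = 12.96 + 16 + 5.76 + 7.84 + 0 + 0.64 + 3.24 + 1 = 47.44
s = √(47.44/6) = √7.90667 ≈ 2.812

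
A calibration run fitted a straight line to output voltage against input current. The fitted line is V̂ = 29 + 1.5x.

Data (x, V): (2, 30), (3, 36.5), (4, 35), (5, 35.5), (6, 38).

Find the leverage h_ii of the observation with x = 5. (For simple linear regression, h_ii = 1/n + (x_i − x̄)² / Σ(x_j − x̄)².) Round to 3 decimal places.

x̄ = (2 + 3 + 4 + 5 + 6)/5 = 4
Σ(x − x̄)² = 4 + 1 + 0 + 1 + 4 = 10
h = 1/5 + (1)²/10 = 0.2 + 0.1 = 0.300

h = 0.300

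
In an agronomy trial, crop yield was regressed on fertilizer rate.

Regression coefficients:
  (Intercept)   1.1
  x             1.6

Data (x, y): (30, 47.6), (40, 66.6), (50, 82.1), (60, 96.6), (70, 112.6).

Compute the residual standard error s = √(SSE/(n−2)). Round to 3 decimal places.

x=30: ŷ = 1.1 + 1.6·30 = 49.1; e = 47.6 − 49.1 = -1.5
x=40: ŷ = 1.1 + 1.6·40 = 65.1; e = 66.6 − 65.1 = 1.5
x=50: ŷ = 1.1 + 1.6·50 = 81.1; e = 82.1 − 81.1 = 1
x=60: ŷ = 1.1 + 1.6·60 = 97.1; e = 96.6 − 97.1 = -0.5
x=70: ŷ = 1.1 + 1.6·70 = 113.1; e = 112.6 − 113.1 = -0.5
SSE = 2.25 + 2.25 + 1 + 0.25 + 0.25 = 6
s = √(6/3) = √2 ≈ 1.414

s = 1.414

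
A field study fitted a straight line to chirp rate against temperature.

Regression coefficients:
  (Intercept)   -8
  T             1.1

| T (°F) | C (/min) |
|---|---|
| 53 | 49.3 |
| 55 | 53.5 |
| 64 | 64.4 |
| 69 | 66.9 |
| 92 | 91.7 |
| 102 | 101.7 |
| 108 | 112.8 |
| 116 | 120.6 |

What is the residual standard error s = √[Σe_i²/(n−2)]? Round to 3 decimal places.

s = 1.848

T=53: Ĉ = -8 + 1.1·53 = 50.3; e = 49.3 − 50.3 = -1
T=55: Ĉ = -8 + 1.1·55 = 52.5; e = 53.5 − 52.5 = 1
T=64: Ĉ = -8 + 1.1·64 = 62.4; e = 64.4 − 62.4 = 2
T=69: Ĉ = -8 + 1.1·69 = 67.9; e = 66.9 − 67.9 = -1
T=92: Ĉ = -8 + 1.1·92 = 93.2; e = 91.7 − 93.2 = -1.5
T=102: Ĉ = -8 + 1.1·102 = 104.2; e = 101.7 − 104.2 = -2.5
T=108: Ĉ = -8 + 1.1·108 = 110.8; e = 112.8 − 110.8 = 2
T=116: Ĉ = -8 + 1.1·116 = 119.6; e = 120.6 − 119.6 = 1
SSE = 1 + 1 + 4 + 1 + 2.25 + 6.25 + 4 + 1 = 20.5
s = √(20.5/6) = √3.41667 ≈ 1.848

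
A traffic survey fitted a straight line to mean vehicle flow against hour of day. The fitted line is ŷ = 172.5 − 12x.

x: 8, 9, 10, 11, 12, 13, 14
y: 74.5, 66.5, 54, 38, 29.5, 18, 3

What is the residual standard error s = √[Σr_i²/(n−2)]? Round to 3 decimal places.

s = 2.098

x=8: ŷ = 172.5 − 12·8 = 76.5; r = 74.5 − 76.5 = -2
x=9: ŷ = 172.5 − 12·9 = 64.5; r = 66.5 − 64.5 = 2
x=10: ŷ = 172.5 − 12·10 = 52.5; r = 54 − 52.5 = 1.5
x=11: ŷ = 172.5 − 12·11 = 40.5; r = 38 − 40.5 = -2.5
x=12: ŷ = 172.5 − 12·12 = 28.5; r = 29.5 − 28.5 = 1
x=13: ŷ = 172.5 − 12·13 = 16.5; r = 18 − 16.5 = 1.5
x=14: ŷ = 172.5 − 12·14 = 4.5; r = 3 − 4.5 = -1.5
SSE = 4 + 4 + 2.25 + 6.25 + 1 + 2.25 + 2.25 = 22
s = √(22/5) = √4.4 ≈ 2.098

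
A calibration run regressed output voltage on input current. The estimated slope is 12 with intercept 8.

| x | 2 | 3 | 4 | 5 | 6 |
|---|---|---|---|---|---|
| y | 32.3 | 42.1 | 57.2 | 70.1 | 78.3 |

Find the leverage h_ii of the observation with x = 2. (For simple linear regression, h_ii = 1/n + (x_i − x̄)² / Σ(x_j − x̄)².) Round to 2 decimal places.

x̄ = (2 + 3 + 4 + 5 + 6)/5 = 4
Σ(x − x̄)² = 4 + 1 + 0 + 1 + 4 = 10
h = 1/5 + (-2)²/10 = 0.2 + 0.4 = 0.60

h = 0.60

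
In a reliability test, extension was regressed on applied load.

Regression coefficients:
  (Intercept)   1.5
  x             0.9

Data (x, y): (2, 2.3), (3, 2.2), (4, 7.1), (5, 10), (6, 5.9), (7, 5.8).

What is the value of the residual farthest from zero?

x=2: ŷ = 1.5 + 0.9·2 = 3.3; r = 2.3 − 3.3 = -1
x=3: ŷ = 1.5 + 0.9·3 = 4.2; r = 2.2 − 4.2 = -2
x=4: ŷ = 1.5 + 0.9·4 = 5.1; r = 7.1 − 5.1 = 2
x=5: ŷ = 1.5 + 0.9·5 = 6; r = 10 − 6 = 4
x=6: ŷ = 1.5 + 0.9·6 = 6.9; r = 5.9 − 6.9 = -1
x=7: ŷ = 1.5 + 0.9·7 = 7.8; r = 5.8 − 7.8 = -2
Largest |r| is 4 at x = 5, residual 4.

r = 4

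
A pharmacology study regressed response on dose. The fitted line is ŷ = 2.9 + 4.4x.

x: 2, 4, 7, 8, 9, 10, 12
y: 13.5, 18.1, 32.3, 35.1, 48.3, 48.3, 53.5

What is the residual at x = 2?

e = 1.8

ŷ = 2.9 + 4.4·2 = 11.7
e = 13.5 − 11.7 = 1.8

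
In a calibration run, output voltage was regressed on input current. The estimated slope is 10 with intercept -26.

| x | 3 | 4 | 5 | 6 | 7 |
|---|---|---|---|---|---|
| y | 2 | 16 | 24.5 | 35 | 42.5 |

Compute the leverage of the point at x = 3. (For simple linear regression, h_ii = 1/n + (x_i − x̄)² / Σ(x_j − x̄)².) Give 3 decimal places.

x̄ = (3 + 4 + 5 + 6 + 7)/5 = 5
Σ(x − x̄)² = 4 + 1 + 0 + 1 + 4 = 10
h = 1/5 + (-2)²/10 = 0.2 + 0.4 = 0.600

h = 0.600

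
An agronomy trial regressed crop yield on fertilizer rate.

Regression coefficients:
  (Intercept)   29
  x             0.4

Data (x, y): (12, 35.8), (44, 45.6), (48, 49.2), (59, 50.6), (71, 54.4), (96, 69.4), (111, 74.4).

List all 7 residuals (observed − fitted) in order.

x=12: ŷ = 29 + 0.4·12 = 33.8; r = 35.8 − 33.8 = 2
x=44: ŷ = 29 + 0.4·44 = 46.6; r = 45.6 − 46.6 = -1
x=48: ŷ = 29 + 0.4·48 = 48.2; r = 49.2 − 48.2 = 1
x=59: ŷ = 29 + 0.4·59 = 52.6; r = 50.6 − 52.6 = -2
x=71: ŷ = 29 + 0.4·71 = 57.4; r = 54.4 − 57.4 = -3
x=96: ŷ = 29 + 0.4·96 = 67.4; r = 69.4 − 67.4 = 2
x=111: ŷ = 29 + 0.4·111 = 73.4; r = 74.4 − 73.4 = 1

2, -1, 1, -2, -3, 2, 1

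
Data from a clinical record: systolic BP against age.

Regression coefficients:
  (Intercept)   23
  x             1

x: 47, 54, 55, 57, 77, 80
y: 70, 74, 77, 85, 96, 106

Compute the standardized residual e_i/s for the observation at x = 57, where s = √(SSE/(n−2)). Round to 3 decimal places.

1.291

x=47: ŷ = 23 + 47 = 70; e = 70 − 70 = 0
x=54: ŷ = 23 + 54 = 77; e = 74 − 77 = -3
x=55: ŷ = 23 + 55 = 78; e = 77 − 78 = -1
x=57: ŷ = 23 + 57 = 80; e = 85 − 80 = 5
x=77: ŷ = 23 + 77 = 100; e = 96 − 100 = -4
x=80: ŷ = 23 + 80 = 103; e = 106 − 103 = 3
SSE = 0 + 9 + 1 + 25 + 16 + 9 = 60
s = √(60/4) = 3.87298
e/s = 5 / 3.87298 = 1.291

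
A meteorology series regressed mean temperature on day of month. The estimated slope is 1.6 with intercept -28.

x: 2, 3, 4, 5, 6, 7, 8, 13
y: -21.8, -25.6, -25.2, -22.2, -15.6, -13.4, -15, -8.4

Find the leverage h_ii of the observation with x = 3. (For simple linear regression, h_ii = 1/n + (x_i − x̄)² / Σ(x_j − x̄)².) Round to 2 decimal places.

h = 0.23

x̄ = (2 + 3 + 4 + 5 + 6 + 7 + 8 + 13)/8 = 6
Σ(x − x̄)² = 16 + 9 + 4 + 1 + 0 + 1 + 4 + 49 = 84
h = 1/8 + (-3)²/84 = 0.125 + 0.107143 = 0.23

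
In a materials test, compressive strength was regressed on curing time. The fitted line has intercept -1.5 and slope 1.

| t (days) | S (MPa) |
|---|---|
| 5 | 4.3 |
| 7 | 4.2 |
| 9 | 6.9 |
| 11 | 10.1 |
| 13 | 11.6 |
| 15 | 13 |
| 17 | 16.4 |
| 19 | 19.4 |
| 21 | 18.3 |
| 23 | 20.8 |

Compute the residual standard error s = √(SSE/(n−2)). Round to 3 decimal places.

t=5: Ŝ = -1.5 + 5 = 3.5; r = 4.3 − 3.5 = 0.8
t=7: Ŝ = -1.5 + 7 = 5.5; r = 4.2 − 5.5 = -1.3
t=9: Ŝ = -1.5 + 9 = 7.5; r = 6.9 − 7.5 = -0.6
t=11: Ŝ = -1.5 + 11 = 9.5; r = 10.1 − 9.5 = 0.6
t=13: Ŝ = -1.5 + 13 = 11.5; r = 11.6 − 11.5 = 0.1
t=15: Ŝ = -1.5 + 15 = 13.5; r = 13 − 13.5 = -0.5
t=17: Ŝ = -1.5 + 17 = 15.5; r = 16.4 − 15.5 = 0.9
t=19: Ŝ = -1.5 + 19 = 17.5; r = 19.4 − 17.5 = 1.9
t=21: Ŝ = -1.5 + 21 = 19.5; r = 18.3 − 19.5 = -1.2
t=23: Ŝ = -1.5 + 23 = 21.5; r = 20.8 − 21.5 = -0.7
SSE = 0.64 + 1.69 + 0.36 + 0.36 + 0.01 + 0.25 + 0.81 + 3.61 + 1.44 + 0.49 = 9.66
s = √(9.66/8) = √1.2075 ≈ 1.099

s = 1.099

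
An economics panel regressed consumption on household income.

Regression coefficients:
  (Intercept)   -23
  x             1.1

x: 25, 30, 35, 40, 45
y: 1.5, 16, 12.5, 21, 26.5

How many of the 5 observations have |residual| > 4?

1

x=25: ŷ = -23 + 1.1·25 = 4.5; r = 1.5 − 4.5 = -3
x=30: ŷ = -23 + 1.1·30 = 10; r = 16 − 10 = 6
x=35: ŷ = -23 + 1.1·35 = 15.5; r = 12.5 − 15.5 = -3
x=40: ŷ = -23 + 1.1·40 = 21; r = 21 − 21 = 0
x=45: ŷ = -23 + 1.1·45 = 26.5; r = 26.5 − 26.5 = 0
|r| > 4: x=30 (|r|=6) → 1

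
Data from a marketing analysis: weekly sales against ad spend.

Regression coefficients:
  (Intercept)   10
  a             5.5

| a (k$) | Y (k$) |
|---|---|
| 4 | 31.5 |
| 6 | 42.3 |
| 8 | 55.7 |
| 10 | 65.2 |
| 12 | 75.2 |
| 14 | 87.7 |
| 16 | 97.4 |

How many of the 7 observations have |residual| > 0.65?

a=4: Ŷ = 10 + 5.5·4 = 32; e = 31.5 − 32 = -0.5
a=6: Ŷ = 10 + 5.5·6 = 43; e = 42.3 − 43 = -0.7
a=8: Ŷ = 10 + 5.5·8 = 54; e = 55.7 − 54 = 1.7
a=10: Ŷ = 10 + 5.5·10 = 65; e = 65.2 − 65 = 0.2
a=12: Ŷ = 10 + 5.5·12 = 76; e = 75.2 − 76 = -0.8
a=14: Ŷ = 10 + 5.5·14 = 87; e = 87.7 − 87 = 0.7
a=16: Ŷ = 10 + 5.5·16 = 98; e = 97.4 − 98 = -0.6
|e| > 0.65: a=6 (|e|=0.7), a=8 (|e|=1.7), a=12 (|e|=0.8), a=14 (|e|=0.7) → 4

4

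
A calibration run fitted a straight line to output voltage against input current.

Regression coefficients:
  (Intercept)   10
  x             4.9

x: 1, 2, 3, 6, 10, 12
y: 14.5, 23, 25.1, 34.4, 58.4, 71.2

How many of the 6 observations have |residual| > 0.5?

x=1: ŷ = 10 + 4.9·1 = 14.9; e = 14.5 − 14.9 = -0.4
x=2: ŷ = 10 + 4.9·2 = 19.8; e = 23 − 19.8 = 3.2
x=3: ŷ = 10 + 4.9·3 = 24.7; e = 25.1 − 24.7 = 0.4
x=6: ŷ = 10 + 4.9·6 = 39.4; e = 34.4 − 39.4 = -5
x=10: ŷ = 10 + 4.9·10 = 59; e = 58.4 − 59 = -0.6
x=12: ŷ = 10 + 4.9·12 = 68.8; e = 71.2 − 68.8 = 2.4
|e| > 0.5: x=2 (|e|=3.2), x=6 (|e|=5), x=10 (|e|=0.6), x=12 (|e|=2.4) → 4

4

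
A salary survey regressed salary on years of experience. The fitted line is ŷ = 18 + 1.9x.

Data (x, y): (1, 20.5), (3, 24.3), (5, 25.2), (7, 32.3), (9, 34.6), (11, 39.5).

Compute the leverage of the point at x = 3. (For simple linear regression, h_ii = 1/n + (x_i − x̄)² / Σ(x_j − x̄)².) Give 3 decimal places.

h = 0.295

x̄ = (1 + 3 + 5 + 7 + 9 + 11)/6 = 6
Σ(x − x̄)² = 25 + 9 + 1 + 1 + 9 + 25 = 70
h = 1/6 + (-3)²/70 = 0.166667 + 0.128571 = 0.295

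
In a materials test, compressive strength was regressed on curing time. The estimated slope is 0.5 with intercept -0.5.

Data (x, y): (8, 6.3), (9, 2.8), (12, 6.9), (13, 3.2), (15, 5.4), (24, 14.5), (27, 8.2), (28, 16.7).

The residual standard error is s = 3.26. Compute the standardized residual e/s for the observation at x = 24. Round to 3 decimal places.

0.920

ŷ = -0.5 + 0.5·24 = 11.5
e = 14.5 − 11.5 = 3
e/s = 3 / 3.26 = 0.920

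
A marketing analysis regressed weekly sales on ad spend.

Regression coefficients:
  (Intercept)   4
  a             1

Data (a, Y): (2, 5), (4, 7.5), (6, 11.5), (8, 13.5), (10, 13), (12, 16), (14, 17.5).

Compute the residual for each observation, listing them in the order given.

-1, -0.5, 1.5, 1.5, -1, 0, -0.5

a=2: Ŷ = 4 + 2 = 6; e = 5 − 6 = -1
a=4: Ŷ = 4 + 4 = 8; e = 7.5 − 8 = -0.5
a=6: Ŷ = 4 + 6 = 10; e = 11.5 − 10 = 1.5
a=8: Ŷ = 4 + 8 = 12; e = 13.5 − 12 = 1.5
a=10: Ŷ = 4 + 10 = 14; e = 13 − 14 = -1
a=12: Ŷ = 4 + 12 = 16; e = 16 − 16 = 0
a=14: Ŷ = 4 + 14 = 18; e = 17.5 − 18 = -0.5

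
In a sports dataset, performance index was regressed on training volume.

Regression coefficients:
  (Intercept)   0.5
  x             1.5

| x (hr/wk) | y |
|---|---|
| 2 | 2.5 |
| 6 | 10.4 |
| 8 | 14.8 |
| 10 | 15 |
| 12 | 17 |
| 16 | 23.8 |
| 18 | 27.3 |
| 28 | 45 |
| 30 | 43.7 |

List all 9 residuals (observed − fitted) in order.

-1, 0.9, 2.3, -0.5, -1.5, -0.7, -0.2, 2.5, -1.8

x=2: ŷ = 0.5 + 1.5·2 = 3.5; e = 2.5 − 3.5 = -1
x=6: ŷ = 0.5 + 1.5·6 = 9.5; e = 10.4 − 9.5 = 0.9
x=8: ŷ = 0.5 + 1.5·8 = 12.5; e = 14.8 − 12.5 = 2.3
x=10: ŷ = 0.5 + 1.5·10 = 15.5; e = 15 − 15.5 = -0.5
x=12: ŷ = 0.5 + 1.5·12 = 18.5; e = 17 − 18.5 = -1.5
x=16: ŷ = 0.5 + 1.5·16 = 24.5; e = 23.8 − 24.5 = -0.7
x=18: ŷ = 0.5 + 1.5·18 = 27.5; e = 27.3 − 27.5 = -0.2
x=28: ŷ = 0.5 + 1.5·28 = 42.5; e = 45 − 42.5 = 2.5
x=30: ŷ = 0.5 + 1.5·30 = 45.5; e = 43.7 − 45.5 = -1.8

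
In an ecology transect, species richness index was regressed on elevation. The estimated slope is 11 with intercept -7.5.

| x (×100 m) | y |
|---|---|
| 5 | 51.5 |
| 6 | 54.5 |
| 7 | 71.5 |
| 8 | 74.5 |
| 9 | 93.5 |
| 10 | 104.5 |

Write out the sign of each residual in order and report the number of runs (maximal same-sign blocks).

5 runs

x=5: ŷ = -7.5 + 11·5 = 47.5; r = 51.5 − 47.5 = 4
x=6: ŷ = -7.5 + 11·6 = 58.5; r = 54.5 − 58.5 = -4
x=7: ŷ = -7.5 + 11·7 = 69.5; r = 71.5 − 69.5 = 2
x=8: ŷ = -7.5 + 11·8 = 80.5; r = 74.5 − 80.5 = -6
x=9: ŷ = -7.5 + 11·9 = 91.5; r = 93.5 − 91.5 = 2
x=10: ŷ = -7.5 + 11·10 = 102.5; r = 104.5 − 102.5 = 2
Signs: + − + − + +
Runs: +×1, −×1, +×1, −×1, +×2 → 5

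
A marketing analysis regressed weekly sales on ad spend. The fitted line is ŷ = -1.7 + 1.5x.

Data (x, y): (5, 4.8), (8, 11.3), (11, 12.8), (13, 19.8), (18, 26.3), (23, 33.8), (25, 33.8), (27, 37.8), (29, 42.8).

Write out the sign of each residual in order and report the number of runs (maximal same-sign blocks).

x=5: ŷ = -1.7 + 1.5·5 = 5.8; e = 4.8 − 5.8 = -1
x=8: ŷ = -1.7 + 1.5·8 = 10.3; e = 11.3 − 10.3 = 1
x=11: ŷ = -1.7 + 1.5·11 = 14.8; e = 12.8 − 14.8 = -2
x=13: ŷ = -1.7 + 1.5·13 = 17.8; e = 19.8 − 17.8 = 2
x=18: ŷ = -1.7 + 1.5·18 = 25.3; e = 26.3 − 25.3 = 1
x=23: ŷ = -1.7 + 1.5·23 = 32.8; e = 33.8 − 32.8 = 1
x=25: ŷ = -1.7 + 1.5·25 = 35.8; e = 33.8 − 35.8 = -2
x=27: ŷ = -1.7 + 1.5·27 = 38.8; e = 37.8 − 38.8 = -1
x=29: ŷ = -1.7 + 1.5·29 = 41.8; e = 42.8 − 41.8 = 1
Signs: − + − + + + − − +
Runs: −×1, +×1, −×1, +×3, −×2, +×1 → 6

6 runs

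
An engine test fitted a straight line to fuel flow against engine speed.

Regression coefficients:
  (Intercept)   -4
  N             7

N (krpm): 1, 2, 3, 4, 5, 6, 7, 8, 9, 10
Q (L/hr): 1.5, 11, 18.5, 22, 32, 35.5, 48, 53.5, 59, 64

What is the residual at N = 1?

e = -1.5

Q̂ = -4 + 7·1 = 3
e = 1.5 − 3 = -1.5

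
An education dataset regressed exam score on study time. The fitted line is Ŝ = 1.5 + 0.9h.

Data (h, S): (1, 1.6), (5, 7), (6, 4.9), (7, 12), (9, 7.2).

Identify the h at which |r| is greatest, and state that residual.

h = 7, r = 4.2

h=1: Ŝ = 1.5 + 0.9·1 = 2.4; r = 1.6 − 2.4 = -0.8
h=5: Ŝ = 1.5 + 0.9·5 = 6; r = 7 − 6 = 1
h=6: Ŝ = 1.5 + 0.9·6 = 6.9; r = 4.9 − 6.9 = -2
h=7: Ŝ = 1.5 + 0.9·7 = 7.8; r = 12 − 7.8 = 4.2
h=9: Ŝ = 1.5 + 0.9·9 = 9.6; r = 7.2 − 9.6 = -2.4
Largest |r| is 4.2 at h = 7, residual 4.2.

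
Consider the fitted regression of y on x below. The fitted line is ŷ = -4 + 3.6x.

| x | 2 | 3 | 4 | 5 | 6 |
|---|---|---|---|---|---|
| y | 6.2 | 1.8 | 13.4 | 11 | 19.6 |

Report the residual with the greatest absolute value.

x=2: ŷ = -4 + 3.6·2 = 3.2; e = 6.2 − 3.2 = 3
x=3: ŷ = -4 + 3.6·3 = 6.8; e = 1.8 − 6.8 = -5
x=4: ŷ = -4 + 3.6·4 = 10.4; e = 13.4 − 10.4 = 3
x=5: ŷ = -4 + 3.6·5 = 14; e = 11 − 14 = -3
x=6: ŷ = -4 + 3.6·6 = 17.6; e = 19.6 − 17.6 = 2
Largest |e| is 5 at x = 3, residual -5.

e = -5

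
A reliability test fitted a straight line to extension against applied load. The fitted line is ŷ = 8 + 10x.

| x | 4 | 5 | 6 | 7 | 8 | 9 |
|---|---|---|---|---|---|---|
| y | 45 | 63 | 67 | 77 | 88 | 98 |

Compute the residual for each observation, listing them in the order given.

-3, 5, -1, -1, 0, 0

x=4: ŷ = 8 + 10·4 = 48; r = 45 − 48 = -3
x=5: ŷ = 8 + 10·5 = 58; r = 63 − 58 = 5
x=6: ŷ = 8 + 10·6 = 68; r = 67 − 68 = -1
x=7: ŷ = 8 + 10·7 = 78; r = 77 − 78 = -1
x=8: ŷ = 8 + 10·8 = 88; r = 88 − 88 = 0
x=9: ŷ = 8 + 10·9 = 98; r = 98 − 98 = 0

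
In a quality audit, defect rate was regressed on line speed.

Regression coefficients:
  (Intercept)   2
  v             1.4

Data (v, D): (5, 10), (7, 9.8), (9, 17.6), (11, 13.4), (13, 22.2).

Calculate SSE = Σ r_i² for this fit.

v=5: ŷ = 2 + 1.4·5 = 9; r = 10 − 9 = 1
v=7: ŷ = 2 + 1.4·7 = 11.8; r = 9.8 − 11.8 = -2
v=9: ŷ = 2 + 1.4·9 = 14.6; r = 17.6 − 14.6 = 3
v=11: ŷ = 2 + 1.4·11 = 17.4; r = 13.4 − 17.4 = -4
v=13: ŷ = 2 + 1.4·13 = 20.2; r = 22.2 − 20.2 = 2
SSE = 1 + 4 + 9 + 16 + 4 = 34

SSE = 34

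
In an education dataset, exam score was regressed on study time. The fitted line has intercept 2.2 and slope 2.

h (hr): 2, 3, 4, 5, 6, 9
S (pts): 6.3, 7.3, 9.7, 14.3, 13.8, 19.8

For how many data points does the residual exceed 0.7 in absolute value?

h=2: Ŝ = 2.2 + 2·2 = 6.2; e = 6.3 − 6.2 = 0.1
h=3: Ŝ = 2.2 + 2·3 = 8.2; e = 7.3 − 8.2 = -0.9
h=4: Ŝ = 2.2 + 2·4 = 10.2; e = 9.7 − 10.2 = -0.5
h=5: Ŝ = 2.2 + 2·5 = 12.2; e = 14.3 − 12.2 = 2.1
h=6: Ŝ = 2.2 + 2·6 = 14.2; e = 13.8 − 14.2 = -0.4
h=9: Ŝ = 2.2 + 2·9 = 20.2; e = 19.8 − 20.2 = -0.4
|e| > 0.7: h=3 (|e|=0.9), h=5 (|e|=2.1) → 2

2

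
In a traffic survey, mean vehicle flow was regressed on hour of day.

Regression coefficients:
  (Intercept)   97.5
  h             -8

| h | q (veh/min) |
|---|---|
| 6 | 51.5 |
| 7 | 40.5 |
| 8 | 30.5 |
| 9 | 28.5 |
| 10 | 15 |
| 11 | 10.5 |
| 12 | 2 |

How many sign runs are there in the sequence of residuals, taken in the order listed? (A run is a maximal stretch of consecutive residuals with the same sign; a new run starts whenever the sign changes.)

h=6: ŷ = 97.5 − 8·6 = 49.5; r = 51.5 − 49.5 = 2
h=7: ŷ = 97.5 − 8·7 = 41.5; r = 40.5 − 41.5 = -1
h=8: ŷ = 97.5 − 8·8 = 33.5; r = 30.5 − 33.5 = -3
h=9: ŷ = 97.5 − 8·9 = 25.5; r = 28.5 − 25.5 = 3
h=10: ŷ = 97.5 − 8·10 = 17.5; r = 15 − 17.5 = -2.5
h=11: ŷ = 97.5 − 8·11 = 9.5; r = 10.5 − 9.5 = 1
h=12: ŷ = 97.5 − 8·12 = 1.5; r = 2 − 1.5 = 0.5
Signs: + − − + − + +
Runs: +×1, −×2, +×1, −×1, +×2 → 5

5 runs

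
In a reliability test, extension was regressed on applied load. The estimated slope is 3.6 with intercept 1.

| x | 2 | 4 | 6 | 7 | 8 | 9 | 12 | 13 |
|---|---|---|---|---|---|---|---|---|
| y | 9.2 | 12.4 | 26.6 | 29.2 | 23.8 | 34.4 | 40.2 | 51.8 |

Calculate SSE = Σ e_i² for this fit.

SSE = 104

x=2: ŷ = 1 + 3.6·2 = 8.2; e = 9.2 − 8.2 = 1
x=4: ŷ = 1 + 3.6·4 = 15.4; e = 12.4 − 15.4 = -3
x=6: ŷ = 1 + 3.6·6 = 22.6; e = 26.6 − 22.6 = 4
x=7: ŷ = 1 + 3.6·7 = 26.2; e = 29.2 − 26.2 = 3
x=8: ŷ = 1 + 3.6·8 = 29.8; e = 23.8 − 29.8 = -6
x=9: ŷ = 1 + 3.6·9 = 33.4; e = 34.4 − 33.4 = 1
x=12: ŷ = 1 + 3.6·12 = 44.2; e = 40.2 − 44.2 = -4
x=13: ŷ = 1 + 3.6·13 = 47.8; e = 51.8 − 47.8 = 4
SSE = 1 + 9 + 16 + 9 + 36 + 1 + 16 + 16 = 104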